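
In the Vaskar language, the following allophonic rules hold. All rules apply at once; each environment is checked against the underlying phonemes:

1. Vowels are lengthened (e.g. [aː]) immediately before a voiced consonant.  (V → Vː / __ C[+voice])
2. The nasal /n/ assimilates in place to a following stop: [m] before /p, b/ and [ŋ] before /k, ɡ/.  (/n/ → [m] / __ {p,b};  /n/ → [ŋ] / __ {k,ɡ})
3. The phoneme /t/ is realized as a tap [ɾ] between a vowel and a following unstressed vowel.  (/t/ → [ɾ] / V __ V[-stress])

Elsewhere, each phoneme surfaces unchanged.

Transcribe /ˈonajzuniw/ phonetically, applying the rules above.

/o/ meets the environment for rule 1 (before a voiced consonant) → [oː].
/n/ (between /o/ and /a/) fails the environment for rule 2, so it stays [n].
/a/ — between /n/ and /j/, before a voiced consonant — surfaces as [aː] (rule 1).
/j/ — not in any rule's target class → [j].
/z/ — not in any rule's target class → [z].
/u/ (between /z/ and /n/) occurs before a voiced consonant → [uː] by rule 1.
/n/ (between /u/ and /i/) is in the target of rule 2 but the environment (before a labial or velar stop) is not met → [n].
/i/ (between /n/ and /w/) occurs before a voiced consonant → [iː] by rule 1.
/w/ — not in any rule's target class → [w].

[ˈoːnaːjzuːniːw]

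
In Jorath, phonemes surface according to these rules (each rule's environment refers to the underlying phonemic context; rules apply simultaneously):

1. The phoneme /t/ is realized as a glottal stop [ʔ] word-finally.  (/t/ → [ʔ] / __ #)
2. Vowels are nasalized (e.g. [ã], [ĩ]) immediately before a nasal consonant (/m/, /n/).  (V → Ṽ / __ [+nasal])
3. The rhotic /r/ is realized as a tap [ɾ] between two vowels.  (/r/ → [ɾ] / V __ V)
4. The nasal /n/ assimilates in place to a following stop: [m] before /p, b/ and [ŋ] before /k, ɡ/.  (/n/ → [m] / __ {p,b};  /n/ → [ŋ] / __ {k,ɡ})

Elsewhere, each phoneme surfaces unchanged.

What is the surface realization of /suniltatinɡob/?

[sũniltatĩŋɡob]

/s/ (word-initial): no rule targets it → [s].
/u/ (between /s/ and /n/) occurs before a nasal consonant → [ũ] by rule 2.
/n/ (between /u/ and /i/) is in the target of rule 4 but the environment (before a labial or velar stop) is not met → [n].
/i/ (between /n/ and /l/) is in the target of rule 2 but the environment (before a nasal consonant) is not met → [i].
/l/ (between /i/ and /t/) is unaffected → [l].
/t/ (between /l/ and /a/) is in the target of rule 1 but the environment (word-finally) is not met → [t].
/a/ (between /t/ and /t/) is in the target of rule 2 but the environment (before a nasal consonant) is not met → [a].
/t/ (between /a/ and /i/) fails the environment for rule 1, so it stays [t].
/i/ meets the environment for rule 2 (before a nasal consonant) → [ĩ].
/n/ (between /i/ and /ɡ/): before a labial or velar stop, so rule 4 applies → [ŋ].
/ɡ/ — not in any rule's target class → [ɡ].
/o/ (between /ɡ/ and /b/) fails the environment for rule 2, so it stays [o].
/b/ stays [b].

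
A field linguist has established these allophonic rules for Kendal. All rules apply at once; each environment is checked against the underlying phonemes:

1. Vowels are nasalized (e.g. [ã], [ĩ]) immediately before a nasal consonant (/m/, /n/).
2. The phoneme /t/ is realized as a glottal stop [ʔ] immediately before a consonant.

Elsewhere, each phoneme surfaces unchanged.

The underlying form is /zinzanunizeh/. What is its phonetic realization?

/z/ — not in any rule's target class → [z].
/i/ meets the environment for rule 1 (before a nasal consonant) → [ĩ].
/n/ — not in any rule's target class → [n].
/z/ stays [z].
/a/ — between /z/ and /n/, before a nasal consonant — surfaces as [ã] (rule 1).
/n/ stays [n].
/u/ (between /n/ and /n/): before a nasal consonant, so rule 1 applies → [ũ].
/n/ stays [n].
/i/ (between /n/ and /z/) fails the environment for rule 1, so it stays [i].
/z/ — not in any rule's target class → [z].
/e/ — between /z/ and /h/; rule 1 does not apply here → [e].
/h/ stays [h].

[zĩnzãnũnizeh]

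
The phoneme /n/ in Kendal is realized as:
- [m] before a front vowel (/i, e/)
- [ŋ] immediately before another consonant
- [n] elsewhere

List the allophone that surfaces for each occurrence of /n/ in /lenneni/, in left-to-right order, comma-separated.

Occurrence 1 (position 3): immediately before another consonant → [ŋ].
Occurrence 2 (position 4): before a front vowel (/i, e/) → [m].
Occurrence 3 (position 6): before a front vowel (/i, e/) → [m].

[ŋ], [m], [m]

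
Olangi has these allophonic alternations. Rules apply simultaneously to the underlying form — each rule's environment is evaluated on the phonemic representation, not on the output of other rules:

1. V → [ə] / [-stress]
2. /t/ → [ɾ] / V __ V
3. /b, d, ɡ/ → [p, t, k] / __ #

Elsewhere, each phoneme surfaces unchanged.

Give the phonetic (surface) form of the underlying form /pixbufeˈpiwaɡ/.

/i/ meets the environment for rule 1 (in an unstressed syllable) → [ə].
/b/ (between /x/ and /u/) fails the environment for rule 3, so it stays [b].
/u/ (between /b/ and /f/) occurs in an unstressed syllable → [ə] by rule 1.
/e/ meets the environment for rule 1 (in an unstressed syllable) → [ə].
/i/ (between /p/ and /w/) is in the target of rule 1 but the environment (in an unstressed syllable) is not met → [i].
/a/ (between /w/ and /ɡ/): in an unstressed syllable, so rule 1 applies → [ə].
Rule 3 applies to /ɡ/ (word-final: word-finally) → [k].

[pəxbəfəˈpiwək]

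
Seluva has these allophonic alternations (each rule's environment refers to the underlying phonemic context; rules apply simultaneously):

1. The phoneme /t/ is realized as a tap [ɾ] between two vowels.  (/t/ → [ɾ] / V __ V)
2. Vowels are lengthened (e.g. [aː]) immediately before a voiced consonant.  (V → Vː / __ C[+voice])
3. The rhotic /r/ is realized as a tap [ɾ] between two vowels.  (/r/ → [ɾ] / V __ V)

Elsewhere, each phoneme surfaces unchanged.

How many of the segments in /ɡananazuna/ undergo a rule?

4

Segments that undergo a rule: /a/ → [aː] (rule 2); /a/ → [aː] (rule 2); /a/ → [aː] (rule 2); /u/ → [uː] (rule 2).
All other segments surface unchanged.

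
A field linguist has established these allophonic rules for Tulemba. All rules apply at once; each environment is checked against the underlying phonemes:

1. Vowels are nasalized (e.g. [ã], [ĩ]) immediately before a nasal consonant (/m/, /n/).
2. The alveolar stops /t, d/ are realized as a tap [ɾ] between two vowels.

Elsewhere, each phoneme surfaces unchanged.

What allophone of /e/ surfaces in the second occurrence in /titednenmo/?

/e/ (between /n/ and /n/): before a nasal consonant, so rule 1 applies → [ẽ].

[ẽ]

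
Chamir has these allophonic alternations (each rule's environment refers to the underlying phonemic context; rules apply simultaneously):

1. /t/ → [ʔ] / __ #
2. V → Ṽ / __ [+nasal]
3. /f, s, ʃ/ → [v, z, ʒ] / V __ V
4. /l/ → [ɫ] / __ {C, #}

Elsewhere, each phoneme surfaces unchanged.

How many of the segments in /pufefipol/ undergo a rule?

Segments that undergo a rule: /f/ → [v] (rule 3); /f/ → [v] (rule 3); /l/ → [ɫ] (rule 4).
All other segments surface unchanged.

3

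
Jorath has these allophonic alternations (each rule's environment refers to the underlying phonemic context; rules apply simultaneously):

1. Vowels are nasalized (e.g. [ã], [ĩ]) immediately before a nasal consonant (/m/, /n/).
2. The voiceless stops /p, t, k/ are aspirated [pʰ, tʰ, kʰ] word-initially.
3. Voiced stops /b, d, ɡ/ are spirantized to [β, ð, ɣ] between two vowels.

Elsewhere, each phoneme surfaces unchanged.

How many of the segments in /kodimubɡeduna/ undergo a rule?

5

Segments that undergo a rule: /k/ → [kʰ] (rule 2); /d/ → [ð] (rule 3); /i/ → [ĩ] (rule 1); /d/ → [ð] (rule 3); /u/ → [ũ] (rule 1).
All other segments surface unchanged.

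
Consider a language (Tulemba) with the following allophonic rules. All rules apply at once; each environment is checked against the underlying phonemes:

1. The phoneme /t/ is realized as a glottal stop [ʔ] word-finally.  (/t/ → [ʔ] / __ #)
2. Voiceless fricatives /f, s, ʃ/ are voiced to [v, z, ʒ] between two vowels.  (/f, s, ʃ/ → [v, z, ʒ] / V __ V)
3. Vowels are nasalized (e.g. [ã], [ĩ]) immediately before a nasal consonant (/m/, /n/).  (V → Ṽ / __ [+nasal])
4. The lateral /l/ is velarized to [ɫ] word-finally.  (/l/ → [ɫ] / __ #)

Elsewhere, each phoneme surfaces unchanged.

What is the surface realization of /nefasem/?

/n/ (word-initial) is unaffected → [n].
/e/ (between /n/ and /f/): rule 3 targets it, but not before a nasal consonant → unchanged [e].
/f/ (between /e/ and /a/): between two vowels, so rule 2 applies → [v].
/a/ — between /f/ and /s/; rule 3 does not apply here → [a].
/s/ meets the environment for rule 2 (between two vowels) → [z].
/e/ — between /s/ and /m/, before a nasal consonant — surfaces as [ẽ] (rule 3).
/m/ stays [m].

[nevazẽm]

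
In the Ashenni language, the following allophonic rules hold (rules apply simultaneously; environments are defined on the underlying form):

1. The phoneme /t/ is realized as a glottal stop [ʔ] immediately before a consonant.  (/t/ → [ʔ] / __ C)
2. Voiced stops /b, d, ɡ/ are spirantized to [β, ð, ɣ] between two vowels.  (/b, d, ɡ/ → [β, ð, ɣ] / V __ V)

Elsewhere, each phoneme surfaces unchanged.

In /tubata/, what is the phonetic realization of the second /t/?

[t]

/t/ (between /a/ and /a/) fails the environment for rule 1, so it stays [t].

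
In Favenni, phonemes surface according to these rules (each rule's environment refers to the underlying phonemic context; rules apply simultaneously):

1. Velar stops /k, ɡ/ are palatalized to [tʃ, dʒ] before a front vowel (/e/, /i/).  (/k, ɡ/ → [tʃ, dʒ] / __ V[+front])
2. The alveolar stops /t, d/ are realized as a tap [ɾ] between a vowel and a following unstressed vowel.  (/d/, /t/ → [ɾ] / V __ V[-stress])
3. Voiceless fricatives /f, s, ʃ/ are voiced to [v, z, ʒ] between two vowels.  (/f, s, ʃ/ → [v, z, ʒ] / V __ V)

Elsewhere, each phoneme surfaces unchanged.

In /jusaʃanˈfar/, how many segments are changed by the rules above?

Segments that undergo a rule: /s/ → [z] (rule 3); /ʃ/ → [ʒ] (rule 3).
All other segments surface unchanged.

2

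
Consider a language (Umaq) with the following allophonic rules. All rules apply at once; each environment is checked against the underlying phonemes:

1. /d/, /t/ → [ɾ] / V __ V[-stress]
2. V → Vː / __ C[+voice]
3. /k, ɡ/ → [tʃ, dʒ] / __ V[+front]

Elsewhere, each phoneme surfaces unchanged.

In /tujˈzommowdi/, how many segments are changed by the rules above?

3

Segments that undergo a rule: /u/ → [uː] (rule 2); /o/ → [oː] (rule 2); /o/ → [oː] (rule 2).
All other segments surface unchanged.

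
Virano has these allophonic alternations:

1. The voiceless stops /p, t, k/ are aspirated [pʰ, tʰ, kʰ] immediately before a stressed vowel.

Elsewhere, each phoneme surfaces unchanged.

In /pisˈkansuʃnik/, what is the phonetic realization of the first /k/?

[kʰ]

/k/ (between /s/ and /a/) occurs immediately before a stressed vowel → [kʰ] by rule 1.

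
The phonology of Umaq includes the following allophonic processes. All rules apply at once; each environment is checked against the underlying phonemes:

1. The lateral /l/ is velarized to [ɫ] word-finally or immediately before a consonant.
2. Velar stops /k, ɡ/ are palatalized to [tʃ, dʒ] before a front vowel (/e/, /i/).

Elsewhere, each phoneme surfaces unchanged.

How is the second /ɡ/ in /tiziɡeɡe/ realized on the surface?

/ɡ/ meets the environment for rule 2 (before a front vowel) → [dʒ].

[dʒ]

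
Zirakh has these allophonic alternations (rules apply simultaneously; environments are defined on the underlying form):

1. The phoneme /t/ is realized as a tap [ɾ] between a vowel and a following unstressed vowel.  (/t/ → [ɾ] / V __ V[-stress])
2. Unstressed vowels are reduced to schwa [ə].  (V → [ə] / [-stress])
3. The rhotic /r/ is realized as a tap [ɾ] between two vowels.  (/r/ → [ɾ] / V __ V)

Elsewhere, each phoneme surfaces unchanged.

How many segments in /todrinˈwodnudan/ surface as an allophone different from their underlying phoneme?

4

Segments that undergo a rule: /o/ → [ə] (rule 2); /i/ → [ə] (rule 2); /u/ → [ə] (rule 2); /a/ → [ə] (rule 2).
All other segments surface unchanged.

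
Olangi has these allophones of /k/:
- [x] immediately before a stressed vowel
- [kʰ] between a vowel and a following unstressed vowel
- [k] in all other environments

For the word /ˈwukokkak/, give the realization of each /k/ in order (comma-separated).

[kʰ], [k], [k], [k]

Occurrence 1 (position 3): between a vowel and a following unstressed vowel → [kʰ].
Occurrence 2 (position 5): no conditioning environment matches → elsewhere allophone [k].
Occurrence 3 (position 6): no conditioning environment matches → elsewhere allophone [k].
Occurrence 4 (position 8): no conditioning environment matches → elsewhere allophone [k].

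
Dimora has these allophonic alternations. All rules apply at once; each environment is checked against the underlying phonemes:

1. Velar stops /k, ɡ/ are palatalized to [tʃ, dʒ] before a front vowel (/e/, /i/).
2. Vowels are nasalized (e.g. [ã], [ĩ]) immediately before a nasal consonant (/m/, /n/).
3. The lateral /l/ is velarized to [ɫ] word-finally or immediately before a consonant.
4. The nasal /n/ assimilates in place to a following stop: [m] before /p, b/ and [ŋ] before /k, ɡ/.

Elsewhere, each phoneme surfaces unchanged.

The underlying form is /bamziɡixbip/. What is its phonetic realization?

[bãmzidʒixbip]

/a/ (between /b/ and /m/) occurs before a nasal consonant → [ã] by rule 2.
/i/ (between /z/ and /ɡ/) fails the environment for rule 2, so it stays [i].
Rule 1 applies to /ɡ/ (between /i/ and /i/: before a front vowel) → [dʒ].
/i/ (between /ɡ/ and /x/) fails the environment for rule 2, so it stays [i].
/i/ — between /b/ and /p/; rule 2 does not apply here → [i].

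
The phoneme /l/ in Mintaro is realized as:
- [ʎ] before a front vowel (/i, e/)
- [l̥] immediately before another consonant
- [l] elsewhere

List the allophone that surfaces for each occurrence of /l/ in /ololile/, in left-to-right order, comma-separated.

[l], [ʎ], [ʎ]

Occurrence 1 (position 2): no conditioning environment matches → elsewhere allophone [l].
Occurrence 2 (position 4): before a front vowel (/i, e/) → [ʎ].
Occurrence 3 (position 6): before a front vowel (/i, e/) → [ʎ].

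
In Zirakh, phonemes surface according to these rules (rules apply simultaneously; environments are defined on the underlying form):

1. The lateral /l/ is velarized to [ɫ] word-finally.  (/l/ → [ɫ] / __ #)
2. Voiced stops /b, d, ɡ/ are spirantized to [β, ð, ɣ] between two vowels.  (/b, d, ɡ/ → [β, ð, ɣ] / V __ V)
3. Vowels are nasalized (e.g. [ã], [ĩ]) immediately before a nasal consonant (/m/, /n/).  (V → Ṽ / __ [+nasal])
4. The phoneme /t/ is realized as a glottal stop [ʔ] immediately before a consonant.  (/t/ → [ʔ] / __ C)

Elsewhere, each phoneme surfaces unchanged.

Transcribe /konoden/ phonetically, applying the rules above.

[kõnoðẽn]

/k/ stays [k].
/o/ meets the environment for rule 3 (before a nasal consonant) → [õ].
/n/ (between /o/ and /o/): no rule targets it → [n].
/o/ (between /n/ and /d/) is in the target of rule 3 but the environment (before a nasal consonant) is not met → [o].
/d/ meets the environment for rule 2 (between two vowels) → [ð].
/e/ (between /d/ and /n/): before a nasal consonant, so rule 3 applies → [ẽ].
/n/ (word-final) is unaffected → [n].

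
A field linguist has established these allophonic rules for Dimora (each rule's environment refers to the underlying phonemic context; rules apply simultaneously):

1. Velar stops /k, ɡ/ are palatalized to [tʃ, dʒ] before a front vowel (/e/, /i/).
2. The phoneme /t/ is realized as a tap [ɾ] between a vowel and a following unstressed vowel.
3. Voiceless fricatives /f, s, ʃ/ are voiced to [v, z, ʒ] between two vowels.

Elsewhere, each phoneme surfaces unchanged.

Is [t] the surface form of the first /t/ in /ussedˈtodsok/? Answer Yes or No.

/t/ (between /d/ and /o/) is in the target of rule 2 but the environment (between a vowel and a following unstressed vowel) is not met → [t].
The actual realization is [t], which matches [t].

Yes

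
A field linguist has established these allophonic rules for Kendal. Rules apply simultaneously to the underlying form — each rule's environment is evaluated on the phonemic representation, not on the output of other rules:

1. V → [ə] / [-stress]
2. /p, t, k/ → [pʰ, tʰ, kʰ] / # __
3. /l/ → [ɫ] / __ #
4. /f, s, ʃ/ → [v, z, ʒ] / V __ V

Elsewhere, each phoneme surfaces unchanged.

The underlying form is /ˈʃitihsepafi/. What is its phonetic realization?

[ˈʃitəhsəpəvə]

/ʃ/ (word-initial) fails the environment for rule 4, so it stays [ʃ].
/i/ — between /ʃ/ and /t/; rule 1 does not apply here → [i].
/t/ (between /i/ and /i/) fails the environment for rule 2, so it stays [t].
/i/ (between /t/ and /h/): in an unstressed syllable, so rule 1 applies → [ə].
/h/ — not in any rule's target class → [h].
/s/ (between /h/ and /e/) is in the target of rule 4 but the environment (between two vowels) is not met → [s].
/e/ (between /s/ and /p/): in an unstressed syllable, so rule 1 applies → [ə].
/p/ (between /e/ and /a/) is in the target of rule 2 but the environment (word-initially) is not met → [p].
Rule 1 applies to /a/ (between /p/ and /f/: in an unstressed syllable) → [ə].
/f/ (between /a/ and /i/) occurs between two vowels → [v] by rule 4.
/i/ — word-final, in an unstressed syllable — surfaces as [ə] (rule 1).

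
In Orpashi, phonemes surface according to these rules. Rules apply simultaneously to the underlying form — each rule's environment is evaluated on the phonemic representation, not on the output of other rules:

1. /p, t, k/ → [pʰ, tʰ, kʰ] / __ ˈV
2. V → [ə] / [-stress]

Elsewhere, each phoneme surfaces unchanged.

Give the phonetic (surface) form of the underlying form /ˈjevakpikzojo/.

/j/ stays [j].
/e/ (between /j/ and /v/): rule 2 targets it, but not in an unstressed syllable → unchanged [e].
/v/ — not in any rule's target class → [v].
/a/ (between /v/ and /k/) occurs in an unstressed syllable → [ə] by rule 2.
/k/ (between /a/ and /p/) fails the environment for rule 1, so it stays [k].
/p/ (between /k/ and /i/): rule 1 targets it, but not immediately before a stressed vowel → unchanged [p].
Rule 2 applies to /i/ (between /p/ and /k/: in an unstressed syllable) → [ə].
/k/ (between /i/ and /z/) is in the target of rule 1 but the environment (immediately before a stressed vowel) is not met → [k].
/z/ (between /k/ and /o/): no rule targets it → [z].
/o/ (between /z/ and /j/) occurs in an unstressed syllable → [ə] by rule 2.
/j/ (between /o/ and /o/) is unaffected → [j].
Rule 2 applies to /o/ (word-final: in an unstressed syllable) → [ə].

[ˈjevəkpəkzəjə]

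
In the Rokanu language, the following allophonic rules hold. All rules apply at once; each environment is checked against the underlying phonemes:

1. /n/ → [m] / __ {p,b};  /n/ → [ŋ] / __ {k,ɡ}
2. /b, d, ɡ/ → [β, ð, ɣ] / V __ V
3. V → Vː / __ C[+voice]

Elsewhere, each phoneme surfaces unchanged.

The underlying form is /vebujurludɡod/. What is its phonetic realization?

[veːβuːjuːrluːdɡoːd]

/v/ stays [v].
/e/ (between /v/ and /b/): before a voiced consonant, so rule 3 applies → [eː].
/b/ — between /e/ and /u/, between two vowels — surfaces as [β] (rule 2).
Rule 3 applies to /u/ (between /b/ and /j/: before a voiced consonant) → [uː].
/j/ stays [j].
Rule 3 applies to /u/ (between /j/ and /r/: before a voiced consonant) → [uː].
/r/ stays [r].
/l/ — not in any rule's target class → [l].
/u/ (between /l/ and /d/) occurs before a voiced consonant → [uː] by rule 3.
/d/ (between /u/ and /ɡ/) is in the target of rule 2 but the environment (between two vowels) is not met → [d].
/ɡ/ (between /d/ and /o/) fails the environment for rule 2, so it stays [ɡ].
/o/ — between /ɡ/ and /d/, before a voiced consonant — surfaces as [oː] (rule 3).
/d/ (word-final) is in the target of rule 2 but the environment (between two vowels) is not met → [d].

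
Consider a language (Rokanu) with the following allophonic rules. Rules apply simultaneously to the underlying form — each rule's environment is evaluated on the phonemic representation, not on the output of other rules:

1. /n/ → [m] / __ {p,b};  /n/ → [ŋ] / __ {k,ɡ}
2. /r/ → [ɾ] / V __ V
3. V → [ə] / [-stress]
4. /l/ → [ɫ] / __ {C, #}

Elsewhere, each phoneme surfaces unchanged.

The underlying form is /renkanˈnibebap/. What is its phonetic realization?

/r/ (word-initial) fails the environment for rule 2, so it stays [r].
/e/ (between /r/ and /n/): in an unstressed syllable, so rule 3 applies → [ə].
/n/ — between /e/ and /k/, before a labial or velar stop — surfaces as [ŋ] (rule 1).
/k/ — not in any rule's target class → [k].
/a/ meets the environment for rule 3 (in an unstressed syllable) → [ə].
/n/ (between /a/ and /n/) fails the environment for rule 1, so it stays [n].
/n/ (between /n/ and /i/) is in the target of rule 1 but the environment (before a labial or velar stop) is not met → [n].
/i/ (between /n/ and /b/): rule 3 targets it, but not in an unstressed syllable → unchanged [i].
/b/ — not in any rule's target class → [b].
/e/ (between /b/ and /b/) occurs in an unstressed syllable → [ə] by rule 3.
/b/ (between /e/ and /a/) is unaffected → [b].
/a/ — between /b/ and /p/, in an unstressed syllable — surfaces as [ə] (rule 3).
/p/ stays [p].

[rəŋkənˈnibəbəp]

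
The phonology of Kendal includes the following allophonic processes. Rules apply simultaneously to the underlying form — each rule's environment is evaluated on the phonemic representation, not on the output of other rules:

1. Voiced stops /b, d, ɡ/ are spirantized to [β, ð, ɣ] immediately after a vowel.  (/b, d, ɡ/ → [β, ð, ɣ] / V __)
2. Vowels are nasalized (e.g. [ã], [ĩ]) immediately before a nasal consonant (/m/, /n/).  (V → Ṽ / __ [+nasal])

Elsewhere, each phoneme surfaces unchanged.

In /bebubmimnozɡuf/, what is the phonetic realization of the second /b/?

[β]

/b/ (between /e/ and /u/): immediately after a vowel, so rule 1 applies → [β].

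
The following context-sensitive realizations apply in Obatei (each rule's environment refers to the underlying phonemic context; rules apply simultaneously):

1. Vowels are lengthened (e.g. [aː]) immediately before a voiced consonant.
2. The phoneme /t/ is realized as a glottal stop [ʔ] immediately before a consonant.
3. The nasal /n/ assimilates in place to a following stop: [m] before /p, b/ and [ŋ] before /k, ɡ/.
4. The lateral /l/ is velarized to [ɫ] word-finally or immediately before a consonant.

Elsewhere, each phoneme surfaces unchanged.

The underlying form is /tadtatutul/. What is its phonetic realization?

/t/ (word-initial) fails the environment for rule 2, so it stays [t].
/a/ (between /t/ and /d/): before a voiced consonant, so rule 1 applies → [aː].
/d/ (between /a/ and /t/) is unaffected → [d].
/t/ (between /d/ and /a/) fails the environment for rule 2, so it stays [t].
/a/ (between /t/ and /t/) fails the environment for rule 1, so it stays [a].
/t/ — between /a/ and /u/; rule 2 does not apply here → [t].
/u/ (between /t/ and /t/) fails the environment for rule 1, so it stays [u].
/t/ (between /u/ and /u/) fails the environment for rule 2, so it stays [t].
/u/ — between /t/ and /l/, before a voiced consonant — surfaces as [uː] (rule 1).
/l/ — word-final, word-finally or immediately before a consonant — surfaces as [ɫ] (rule 4).

[taːdtatutuːɫ]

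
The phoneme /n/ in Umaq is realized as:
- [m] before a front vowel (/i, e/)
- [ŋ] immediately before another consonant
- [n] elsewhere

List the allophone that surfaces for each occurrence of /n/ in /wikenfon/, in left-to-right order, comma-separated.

[ŋ], [n]

Occurrence 1 (position 5): immediately before another consonant → [ŋ].
Occurrence 2 (position 8): no conditioning environment matches → elsewhere allophone [n].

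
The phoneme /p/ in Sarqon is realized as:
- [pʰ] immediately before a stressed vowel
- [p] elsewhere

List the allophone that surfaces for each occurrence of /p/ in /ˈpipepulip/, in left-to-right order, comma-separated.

Occurrence 1 (position 1): immediately before a stressed vowel → [pʰ].
Occurrence 2 (position 3): no conditioning environment matches → elsewhere allophone [p].
Occurrence 3 (position 5): no conditioning environment matches → elsewhere allophone [p].
Occurrence 4 (position 9): no conditioning environment matches → elsewhere allophone [p].

[pʰ], [p], [p], [p]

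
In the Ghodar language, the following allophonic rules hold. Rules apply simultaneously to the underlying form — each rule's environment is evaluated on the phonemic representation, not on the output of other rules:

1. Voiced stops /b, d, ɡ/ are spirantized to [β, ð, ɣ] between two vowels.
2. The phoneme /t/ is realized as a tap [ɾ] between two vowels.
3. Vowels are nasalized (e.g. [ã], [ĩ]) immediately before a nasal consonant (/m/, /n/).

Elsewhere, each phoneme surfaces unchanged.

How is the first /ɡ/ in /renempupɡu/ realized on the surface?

/ɡ/ (between /p/ and /u/): rule 1 targets it, but not between two vowels → unchanged [ɡ].

[ɡ]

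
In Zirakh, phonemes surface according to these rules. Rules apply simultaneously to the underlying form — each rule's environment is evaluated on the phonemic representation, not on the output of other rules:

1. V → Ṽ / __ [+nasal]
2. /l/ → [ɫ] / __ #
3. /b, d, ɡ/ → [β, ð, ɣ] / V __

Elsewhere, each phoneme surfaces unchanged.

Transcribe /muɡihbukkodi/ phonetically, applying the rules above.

/m/ stays [m].
/u/ — between /m/ and /ɡ/; rule 1 does not apply here → [u].
Rule 3 applies to /ɡ/ (between /u/ and /i/: immediately after a vowel) → [ɣ].
/i/ (between /ɡ/ and /h/) is in the target of rule 1 but the environment (before a nasal consonant) is not met → [i].
/h/ (between /i/ and /b/) is unaffected → [h].
/b/ (between /h/ and /u/): rule 3 targets it, but not immediately after a vowel → unchanged [b].
/u/ (between /b/ and /k/): rule 1 targets it, but not before a nasal consonant → unchanged [u].
/k/ stays [k].
/k/ (between /k/ and /o/) is unaffected → [k].
/o/ (between /k/ and /d/) fails the environment for rule 1, so it stays [o].
Rule 3 applies to /d/ (between /o/ and /i/: immediately after a vowel) → [ð].
/i/ (word-final) fails the environment for rule 1, so it stays [i].

[muɣihbukkoði]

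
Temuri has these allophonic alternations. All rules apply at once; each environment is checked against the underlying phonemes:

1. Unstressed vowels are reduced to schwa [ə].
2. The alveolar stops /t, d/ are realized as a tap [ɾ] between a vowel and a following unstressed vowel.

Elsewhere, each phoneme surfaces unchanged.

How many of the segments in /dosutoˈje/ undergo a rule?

Segments that undergo a rule: /o/ → [ə] (rule 1); /u/ → [ə] (rule 1); /t/ → [ɾ] (rule 2); /o/ → [ə] (rule 1).
All other segments surface unchanged.

4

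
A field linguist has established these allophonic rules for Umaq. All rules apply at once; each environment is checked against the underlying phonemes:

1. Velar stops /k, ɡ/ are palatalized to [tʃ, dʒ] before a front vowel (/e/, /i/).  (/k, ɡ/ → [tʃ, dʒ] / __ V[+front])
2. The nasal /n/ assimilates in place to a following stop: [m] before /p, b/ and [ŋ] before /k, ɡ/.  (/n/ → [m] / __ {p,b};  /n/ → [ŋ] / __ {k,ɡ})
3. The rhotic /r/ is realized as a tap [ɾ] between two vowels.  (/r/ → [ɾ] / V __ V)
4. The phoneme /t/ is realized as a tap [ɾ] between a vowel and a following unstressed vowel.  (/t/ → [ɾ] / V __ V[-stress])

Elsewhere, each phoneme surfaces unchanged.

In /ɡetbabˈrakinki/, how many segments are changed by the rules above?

4

Segments that undergo a rule: /ɡ/ → [dʒ] (rule 1); /k/ → [tʃ] (rule 1); /n/ → [ŋ] (rule 2); /k/ → [tʃ] (rule 1).
All other segments surface unchanged.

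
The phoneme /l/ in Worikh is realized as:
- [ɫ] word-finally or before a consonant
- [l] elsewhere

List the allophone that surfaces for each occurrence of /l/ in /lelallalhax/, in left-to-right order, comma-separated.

[l], [l], [ɫ], [l], [ɫ]

Occurrence 1 (position 1): no conditioning environment matches → elsewhere allophone [l].
Occurrence 2 (position 3): no conditioning environment matches → elsewhere allophone [l].
Occurrence 3 (position 5): word-finally or before a consonant → [ɫ].
Occurrence 4 (position 6): no conditioning environment matches → elsewhere allophone [l].
Occurrence 5 (position 8): word-finally or before a consonant → [ɫ].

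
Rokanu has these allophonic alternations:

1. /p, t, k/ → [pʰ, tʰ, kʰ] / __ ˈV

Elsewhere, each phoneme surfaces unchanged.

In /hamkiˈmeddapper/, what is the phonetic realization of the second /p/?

[p]

/p/ — between /p/ and /e/; rule 1 does not apply here → [p].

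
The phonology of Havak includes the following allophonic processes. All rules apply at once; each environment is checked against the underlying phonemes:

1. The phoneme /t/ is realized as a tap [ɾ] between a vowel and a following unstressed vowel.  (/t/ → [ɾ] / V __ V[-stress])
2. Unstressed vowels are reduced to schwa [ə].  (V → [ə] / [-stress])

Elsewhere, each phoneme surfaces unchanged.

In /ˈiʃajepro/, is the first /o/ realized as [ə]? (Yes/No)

Yes

Rule 2 applies to /o/ (word-final: in an unstressed syllable) → [ə].
The actual realization is [ə], which matches [ə].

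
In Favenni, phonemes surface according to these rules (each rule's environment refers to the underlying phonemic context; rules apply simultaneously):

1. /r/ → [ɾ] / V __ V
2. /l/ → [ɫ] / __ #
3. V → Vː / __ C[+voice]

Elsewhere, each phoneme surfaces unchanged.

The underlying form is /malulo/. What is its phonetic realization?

[maːluːlo]

/m/ stays [m].
/a/ (between /m/ and /l/) occurs before a voiced consonant → [aː] by rule 3.
/l/ (between /a/ and /u/): rule 2 targets it, but not word-finally → unchanged [l].
/u/ — between /l/ and /l/, before a voiced consonant — surfaces as [uː] (rule 3).
/l/ — between /u/ and /o/; rule 2 does not apply here → [l].
/o/ (word-final) is in the target of rule 3 but the environment (before a voiced consonant) is not met → [o].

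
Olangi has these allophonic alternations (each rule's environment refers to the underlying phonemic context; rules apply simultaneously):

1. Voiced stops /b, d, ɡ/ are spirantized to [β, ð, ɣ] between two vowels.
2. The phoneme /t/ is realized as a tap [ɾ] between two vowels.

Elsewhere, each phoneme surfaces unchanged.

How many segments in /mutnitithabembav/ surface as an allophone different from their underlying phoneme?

2

Segments that undergo a rule: /t/ → [ɾ] (rule 2); /b/ → [β] (rule 1).
All other segments surface unchanged.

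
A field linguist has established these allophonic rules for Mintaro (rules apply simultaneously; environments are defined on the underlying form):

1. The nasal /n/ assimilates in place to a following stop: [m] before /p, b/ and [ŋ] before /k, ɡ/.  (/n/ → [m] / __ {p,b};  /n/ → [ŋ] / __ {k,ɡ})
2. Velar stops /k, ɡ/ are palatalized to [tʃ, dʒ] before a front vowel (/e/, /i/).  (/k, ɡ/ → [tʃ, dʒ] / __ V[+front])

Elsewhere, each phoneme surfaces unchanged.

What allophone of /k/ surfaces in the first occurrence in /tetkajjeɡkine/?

/k/ (between /t/ and /a/) fails the environment for rule 2, so it stays [k].

[k]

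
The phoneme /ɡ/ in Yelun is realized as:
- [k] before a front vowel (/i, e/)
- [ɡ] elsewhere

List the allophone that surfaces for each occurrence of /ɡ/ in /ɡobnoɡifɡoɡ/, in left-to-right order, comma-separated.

[ɡ], [k], [ɡ], [ɡ]

Occurrence 1 (position 1): no conditioning environment matches → elsewhere allophone [ɡ].
Occurrence 2 (position 6): before a front vowel (/i, e/) → [k].
Occurrence 3 (position 9): no conditioning environment matches → elsewhere allophone [ɡ].
Occurrence 4 (position 11): no conditioning environment matches → elsewhere allophone [ɡ].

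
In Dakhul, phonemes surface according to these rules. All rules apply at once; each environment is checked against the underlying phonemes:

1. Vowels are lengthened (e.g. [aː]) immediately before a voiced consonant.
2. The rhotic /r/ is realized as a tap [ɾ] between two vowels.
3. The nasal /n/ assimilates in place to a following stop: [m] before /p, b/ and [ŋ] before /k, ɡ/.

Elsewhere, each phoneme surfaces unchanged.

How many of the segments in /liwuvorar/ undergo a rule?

Segments that undergo a rule: /i/ → [iː] (rule 1); /u/ → [uː] (rule 1); /o/ → [oː] (rule 1); /r/ → [ɾ] (rule 2); /a/ → [aː] (rule 1).
All other segments surface unchanged.

5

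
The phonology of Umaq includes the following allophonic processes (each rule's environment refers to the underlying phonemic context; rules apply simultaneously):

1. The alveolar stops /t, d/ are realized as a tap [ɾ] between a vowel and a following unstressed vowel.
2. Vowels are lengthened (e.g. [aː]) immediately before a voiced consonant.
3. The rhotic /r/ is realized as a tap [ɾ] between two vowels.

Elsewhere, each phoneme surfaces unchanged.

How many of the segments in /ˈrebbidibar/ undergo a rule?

5

Segments that undergo a rule: /e/ → [eː] (rule 2); /i/ → [iː] (rule 2); /d/ → [ɾ] (rule 1); /i/ → [iː] (rule 2); /a/ → [aː] (rule 2).
All other segments surface unchanged.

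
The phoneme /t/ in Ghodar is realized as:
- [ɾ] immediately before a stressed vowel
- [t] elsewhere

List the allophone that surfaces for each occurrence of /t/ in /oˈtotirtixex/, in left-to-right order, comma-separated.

Occurrence 1 (position 2): immediately before a stressed vowel → [ɾ].
Occurrence 2 (position 4): no conditioning environment matches → elsewhere allophone [t].
Occurrence 3 (position 7): no conditioning environment matches → elsewhere allophone [t].

[ɾ], [t], [t]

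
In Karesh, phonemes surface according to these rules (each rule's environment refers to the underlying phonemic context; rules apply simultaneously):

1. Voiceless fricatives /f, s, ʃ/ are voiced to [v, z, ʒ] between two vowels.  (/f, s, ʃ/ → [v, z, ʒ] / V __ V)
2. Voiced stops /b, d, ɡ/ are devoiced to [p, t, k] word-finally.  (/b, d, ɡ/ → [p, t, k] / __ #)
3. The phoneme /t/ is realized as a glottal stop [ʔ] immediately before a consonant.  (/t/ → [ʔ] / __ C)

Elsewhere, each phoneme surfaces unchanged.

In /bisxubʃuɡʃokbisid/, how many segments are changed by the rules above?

2

Segments that undergo a rule: /s/ → [z] (rule 1); /d/ → [t] (rule 2).
All other segments surface unchanged.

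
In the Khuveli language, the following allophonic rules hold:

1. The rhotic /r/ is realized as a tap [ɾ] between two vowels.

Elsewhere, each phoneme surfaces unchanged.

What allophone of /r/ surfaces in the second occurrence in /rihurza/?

[r]

/r/ (between /u/ and /z/) fails the environment for rule 1, so it stays [r].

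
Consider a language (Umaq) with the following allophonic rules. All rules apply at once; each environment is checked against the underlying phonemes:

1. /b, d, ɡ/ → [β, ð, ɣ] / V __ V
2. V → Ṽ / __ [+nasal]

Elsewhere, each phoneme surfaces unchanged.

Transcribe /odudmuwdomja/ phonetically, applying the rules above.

[oðudmuwdõmja]

/o/ (word-initial): rule 2 targets it, but not before a nasal consonant → unchanged [o].
/d/ (between /o/ and /u/): between two vowels, so rule 1 applies → [ð].
/u/ (between /d/ and /d/): rule 2 targets it, but not before a nasal consonant → unchanged [u].
/d/ (between /u/ and /m/) fails the environment for rule 1, so it stays [d].
/m/ — not in any rule's target class → [m].
/u/ (between /m/ and /w/) fails the environment for rule 2, so it stays [u].
/w/ stays [w].
/d/ (between /w/ and /o/) is in the target of rule 1 but the environment (between two vowels) is not met → [d].
/o/ (between /d/ and /m/) occurs before a nasal consonant → [õ] by rule 2.
/m/ stays [m].
/j/ (between /m/ and /a/): no rule targets it → [j].
/a/ (word-final): rule 2 targets it, but not before a nasal consonant → unchanged [a].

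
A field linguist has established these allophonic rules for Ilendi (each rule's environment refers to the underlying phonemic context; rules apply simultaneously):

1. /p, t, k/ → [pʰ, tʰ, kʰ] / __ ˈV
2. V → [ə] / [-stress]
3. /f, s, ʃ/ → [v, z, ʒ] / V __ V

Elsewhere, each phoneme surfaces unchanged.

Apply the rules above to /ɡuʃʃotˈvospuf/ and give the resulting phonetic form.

[ɡəʃʃətˈvospəf]

/ɡ/ — not in any rule's target class → [ɡ].
/u/ — between /ɡ/ and /ʃ/, in an unstressed syllable — surfaces as [ə] (rule 2).
/ʃ/ (between /u/ and /ʃ/): rule 3 targets it, but not between two vowels → unchanged [ʃ].
/ʃ/ (between /ʃ/ and /o/) fails the environment for rule 3, so it stays [ʃ].
/o/ (between /ʃ/ and /t/): in an unstressed syllable, so rule 2 applies → [ə].
/t/ — between /o/ and /v/; rule 1 does not apply here → [t].
/v/ (between /t/ and /o/) is unaffected → [v].
/o/ (between /v/ and /s/) is in the target of rule 2 but the environment (in an unstressed syllable) is not met → [o].
/s/ (between /o/ and /p/) is in the target of rule 3 but the environment (between two vowels) is not met → [s].
/p/ (between /s/ and /u/) is in the target of rule 1 but the environment (immediately before a stressed vowel) is not met → [p].
Rule 2 applies to /u/ (between /p/ and /f/: in an unstressed syllable) → [ə].
/f/ (word-final) is in the target of rule 3 but the environment (between two vowels) is not met → [f].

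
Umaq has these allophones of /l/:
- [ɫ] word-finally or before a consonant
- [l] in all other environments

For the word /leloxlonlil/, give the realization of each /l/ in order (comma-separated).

Occurrence 1 (position 1): no conditioning environment matches → elsewhere allophone [l].
Occurrence 2 (position 3): no conditioning environment matches → elsewhere allophone [l].
Occurrence 3 (position 6): no conditioning environment matches → elsewhere allophone [l].
Occurrence 4 (position 9): no conditioning environment matches → elsewhere allophone [l].
Occurrence 5 (position 11): word-finally or before a consonant → [ɫ].

[l], [l], [l], [l], [ɫ]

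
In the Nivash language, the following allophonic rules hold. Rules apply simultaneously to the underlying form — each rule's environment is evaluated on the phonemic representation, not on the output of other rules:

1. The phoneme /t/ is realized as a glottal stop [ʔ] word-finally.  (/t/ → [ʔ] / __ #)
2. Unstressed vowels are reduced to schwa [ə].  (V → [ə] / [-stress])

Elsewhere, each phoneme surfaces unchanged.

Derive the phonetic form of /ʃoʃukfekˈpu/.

/ʃ/ (word-initial) is unaffected → [ʃ].
/o/ (between /ʃ/ and /ʃ/) occurs in an unstressed syllable → [ə] by rule 2.
/ʃ/ stays [ʃ].
/u/ — between /ʃ/ and /k/, in an unstressed syllable — surfaces as [ə] (rule 2).
/k/ stays [k].
/f/ — not in any rule's target class → [f].
/e/ (between /f/ and /k/): in an unstressed syllable, so rule 2 applies → [ə].
/k/ stays [k].
/p/ — not in any rule's target class → [p].
/u/ (word-final) fails the environment for rule 2, so it stays [u].

[ʃəʃəkfəkˈpu]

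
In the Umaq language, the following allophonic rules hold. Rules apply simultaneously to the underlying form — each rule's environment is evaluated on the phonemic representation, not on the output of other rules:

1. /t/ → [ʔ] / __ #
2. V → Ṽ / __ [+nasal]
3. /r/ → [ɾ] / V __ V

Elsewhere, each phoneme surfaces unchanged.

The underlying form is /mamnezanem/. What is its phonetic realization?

[mãmnezãnẽm]

/m/ — not in any rule's target class → [m].
/a/ meets the environment for rule 2 (before a nasal consonant) → [ã].
/m/ — not in any rule's target class → [m].
/n/ — not in any rule's target class → [n].
/e/ (between /n/ and /z/) fails the environment for rule 2, so it stays [e].
/z/ stays [z].
/a/ (between /z/ and /n/): before a nasal consonant, so rule 2 applies → [ã].
/n/ (between /a/ and /e/) is unaffected → [n].
/e/ (between /n/ and /m/) occurs before a nasal consonant → [ẽ] by rule 2.
/m/ (word-final): no rule targets it → [m].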